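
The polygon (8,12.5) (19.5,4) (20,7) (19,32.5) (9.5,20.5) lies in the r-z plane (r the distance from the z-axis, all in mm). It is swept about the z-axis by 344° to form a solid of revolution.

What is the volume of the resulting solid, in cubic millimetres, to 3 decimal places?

Volume = 18092.976 mm³

Profile (r,z), 5 vertices: (8,12.5) (19.5,4) (20,7) (19,32.5) (9.5,20.5)
edge 0: (8,12.5)→(19.5,4)  cross = 8·4 − 19.5·12.5 = -211.7500; (r_i+r_j)·cross = 27.5·-211.7500 = -5823.1250
edge 1: (19.5,4)→(20,7)  cross = 19.5·7 − 20·4 = 56.5000; (r_i+r_j)·cross = 39.5·56.5000 = 2231.7500
edge 2: (20,7)→(19,32.5)  cross = 20·32.5 − 19·7 = 517.0000; (r_i+r_j)·cross = 39·517.0000 = 20163.0000
edge 3: (19,32.5)→(9.5,20.5)  cross = 19·20.5 − 9.5·32.5 = 80.7500; (r_i+r_j)·cross = 28.5·80.7500 = 2301.3750
edge 4: (9.5,20.5)→(8,12.5)  cross = 9.5·12.5 − 8·20.5 = -45.2500; (r_i+r_j)·cross = 17.5·-45.2500 = -791.8750
Σcross = 397.2500 → A = |Σcross|/2 = 198.6250 mm²
Σ(r_i+r_j)·cross = 18081.1250 → first moment M = |Σ|/6 = 3013.5208
R_c = M/A = 3013.5208/198.6250 = 15.1719 mm
θ = 344° = 6.003933 rad
V = θ·R_c·A = 6.003933·15.1719·198.6250 = 18092.976 mm³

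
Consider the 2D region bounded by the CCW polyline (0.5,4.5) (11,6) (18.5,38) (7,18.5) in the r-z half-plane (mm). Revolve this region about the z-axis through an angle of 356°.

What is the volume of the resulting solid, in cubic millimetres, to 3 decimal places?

Volume = 11011.131 mm³

Profile (r,z), 4 vertices: (0.5,4.5) (11,6) (18.5,38) (7,18.5)
edge 0: (0.5,4.5)→(11,6)  cross = 0.5·6 − 11·4.5 = -46.5000; (r_i+r_j)·cross = 11.5·-46.5000 = -534.7500
edge 1: (11,6)→(18.5,38)  cross = 11·38 − 18.5·6 = 307.0000; (r_i+r_j)·cross = 29.5·307.0000 = 9056.5000
edge 2: (18.5,38)→(7,18.5)  cross = 18.5·18.5 − 7·38 = 76.2500; (r_i+r_j)·cross = 25.5·76.2500 = 1944.3750
edge 3: (7,18.5)→(0.5,4.5)  cross = 7·4.5 − 0.5·18.5 = 22.2500; (r_i+r_j)·cross = 7.5·22.2500 = 166.8750
Σcross = 359.0000 → A = |Σcross|/2 = 179.5000 mm²
Σ(r_i+r_j)·cross = 10633.0000 → first moment M = |Σ|/6 = 1772.1667
R_c = M/A = 1772.1667/179.5000 = 9.8728 mm
θ = 356° = 6.213372 rad
V = θ·R_c·A = 6.213372·9.8728·179.5000 = 11011.131 mm³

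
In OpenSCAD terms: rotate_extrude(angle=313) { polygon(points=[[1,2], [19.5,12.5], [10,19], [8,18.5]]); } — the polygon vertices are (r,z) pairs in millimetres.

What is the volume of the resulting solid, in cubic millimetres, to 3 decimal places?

Volume = 6619.646 mm³

Profile (r,z), 4 vertices: (1,2) (19.5,12.5) (10,19) (8,18.5)
edge 0: (1,2)→(19.5,12.5)  cross = 1·12.5 − 19.5·2 = -26.5000; (r_i+r_j)·cross = 20.5·-26.5000 = -543.2500
edge 1: (19.5,12.5)→(10,19)  cross = 19.5·19 − 10·12.5 = 245.5000; (r_i+r_j)·cross = 29.5·245.5000 = 7242.2500
edge 2: (10,19)→(8,18.5)  cross = 10·18.5 − 8·19 = 33.0000; (r_i+r_j)·cross = 18·33.0000 = 594.0000
edge 3: (8,18.5)→(1,2)  cross = 8·2 − 1·18.5 = -2.5000; (r_i+r_j)·cross = 9·-2.5000 = -22.5000
Σcross = 249.5000 → A = |Σcross|/2 = 124.7500 mm²
Σ(r_i+r_j)·cross = 7270.5000 → first moment M = |Σ|/6 = 1211.7500
R_c = M/A = 1211.7500/124.7500 = 9.7134 mm
θ = 313° = 5.462881 rad
V = θ·R_c·A = 5.462881·9.7134·124.7500 = 6619.646 mm³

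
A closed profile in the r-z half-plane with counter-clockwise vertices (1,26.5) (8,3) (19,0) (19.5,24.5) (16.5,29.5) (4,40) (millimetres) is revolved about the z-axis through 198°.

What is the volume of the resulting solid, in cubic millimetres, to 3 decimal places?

Volume = 18487.553 mm³

Profile (r,z), 6 vertices: (1,26.5) (8,3) (19,0) (19.5,24.5) (16.5,29.5) (4,40)
edge 0: (1,26.5)→(8,3)  cross = 1·3 − 8·26.5 = -209.0000; (r_i+r_j)·cross = 9·-209.0000 = -1881.0000
edge 1: (8,3)→(19,0)  cross = 8·0 − 19·3 = -57.0000; (r_i+r_j)·cross = 27·-57.0000 = -1539.0000
edge 2: (19,0)→(19.5,24.5)  cross = 19·24.5 − 19.5·0 = 465.5000; (r_i+r_j)·cross = 38.5·465.5000 = 17921.7500
edge 3: (19.5,24.5)→(16.5,29.5)  cross = 19.5·29.5 − 16.5·24.5 = 171.0000; (r_i+r_j)·cross = 36·171.0000 = 6156.0000
edge 4: (16.5,29.5)→(4,40)  cross = 16.5·40 − 4·29.5 = 542.0000; (r_i+r_j)·cross = 20.5·542.0000 = 11111.0000
edge 5: (4,40)→(1,26.5)  cross = 4·26.5 − 1·40 = 66.0000; (r_i+r_j)·cross = 5·66.0000 = 330.0000
Σcross = 978.5000 → A = |Σcross|/2 = 489.2500 mm²
Σ(r_i+r_j)·cross = 32098.7500 → first moment M = |Σ|/6 = 5349.7917
R_c = M/A = 5349.7917/489.2500 = 10.9347 mm
θ = 198° = 3.455752 rad
V = θ·R_c·A = 3.455752·10.9347·489.2500 = 18487.553 mm³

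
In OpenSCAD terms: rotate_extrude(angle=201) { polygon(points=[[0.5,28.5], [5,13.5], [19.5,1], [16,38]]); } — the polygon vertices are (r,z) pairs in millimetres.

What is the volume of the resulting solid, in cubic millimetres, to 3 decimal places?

Profile (r,z), 4 vertices: (0.5,28.5) (5,13.5) (19.5,1) (16,38)
edge 0: (0.5,28.5)→(5,13.5)  cross = 0.5·13.5 − 5·28.5 = -135.7500; (r_i+r_j)·cross = 5.5·-135.7500 = -746.6250
edge 1: (5,13.5)→(19.5,1)  cross = 5·1 − 19.5·13.5 = -258.2500; (r_i+r_j)·cross = 24.5·-258.2500 = -6327.1250
edge 2: (19.5,1)→(16,38)  cross = 19.5·38 − 16·1 = 725.0000; (r_i+r_j)·cross = 35.5·725.0000 = 25737.5000
edge 3: (16,38)→(0.5,28.5)  cross = 16·28.5 − 0.5·38 = 437.0000; (r_i+r_j)·cross = 16.5·437.0000 = 7210.5000
Σcross = 768.0000 → A = |Σcross|/2 = 384.0000 mm²
Σ(r_i+r_j)·cross = 25874.2500 → first moment M = |Σ|/6 = 4312.3750
R_c = M/A = 4312.3750/384.0000 = 11.2301 mm
θ = 201° = 3.508112 rad
V = θ·R_c·A = 3.508112·11.2301·384.0000 = 15128.294 mm³

Volume = 15128.294 mm³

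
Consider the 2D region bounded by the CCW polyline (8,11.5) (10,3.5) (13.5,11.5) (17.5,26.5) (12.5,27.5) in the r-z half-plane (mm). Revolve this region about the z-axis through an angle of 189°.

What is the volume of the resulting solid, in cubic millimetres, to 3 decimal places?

Profile (r,z), 5 vertices: (8,11.5) (10,3.5) (13.5,11.5) (17.5,26.5) (12.5,27.5)
edge 0: (8,11.5)→(10,3.5)  cross = 8·3.5 − 10·11.5 = -87.0000; (r_i+r_j)·cross = 18·-87.0000 = -1566.0000
edge 1: (10,3.5)→(13.5,11.5)  cross = 10·11.5 − 13.5·3.5 = 67.7500; (r_i+r_j)·cross = 23.5·67.7500 = 1592.1250
edge 2: (13.5,11.5)→(17.5,26.5)  cross = 13.5·26.5 − 17.5·11.5 = 156.5000; (r_i+r_j)·cross = 31·156.5000 = 4851.5000
edge 3: (17.5,26.5)→(12.5,27.5)  cross = 17.5·27.5 − 12.5·26.5 = 150.0000; (r_i+r_j)·cross = 30·150.0000 = 4500.0000
edge 4: (12.5,27.5)→(8,11.5)  cross = 12.5·11.5 − 8·27.5 = -76.2500; (r_i+r_j)·cross = 20.5·-76.2500 = -1563.1250
Σcross = 211.0000 → A = |Σcross|/2 = 105.5000 mm²
Σ(r_i+r_j)·cross = 7814.5000 → first moment M = |Σ|/6 = 1302.4167
R_c = M/A = 1302.4167/105.5000 = 12.3452 mm
θ = 189° = 3.298672 rad
V = θ·R_c·A = 3.298672·12.3452·105.5000 = 4296.246 mm³

Volume = 4296.246 mm³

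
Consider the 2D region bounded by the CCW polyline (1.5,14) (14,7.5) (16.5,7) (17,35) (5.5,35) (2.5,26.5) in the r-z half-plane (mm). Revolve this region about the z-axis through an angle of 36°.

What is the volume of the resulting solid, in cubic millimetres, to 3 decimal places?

Volume = 2221.525 mm³

Profile (r,z), 6 vertices: (1.5,14) (14,7.5) (16.5,7) (17,35) (5.5,35) (2.5,26.5)
edge 0: (1.5,14)→(14,7.5)  cross = 1.5·7.5 − 14·14 = -184.7500; (r_i+r_j)·cross = 15.5·-184.7500 = -2863.6250
edge 1: (14,7.5)→(16.5,7)  cross = 14·7 − 16.5·7.5 = -25.7500; (r_i+r_j)·cross = 30.5·-25.7500 = -785.3750
edge 2: (16.5,7)→(17,35)  cross = 16.5·35 − 17·7 = 458.5000; (r_i+r_j)·cross = 33.5·458.5000 = 15359.7500
edge 3: (17,35)→(5.5,35)  cross = 17·35 − 5.5·35 = 402.5000; (r_i+r_j)·cross = 22.5·402.5000 = 9056.2500
edge 4: (5.5,35)→(2.5,26.5)  cross = 5.5·26.5 − 2.5·35 = 58.2500; (r_i+r_j)·cross = 8·58.2500 = 466.0000
edge 5: (2.5,26.5)→(1.5,14)  cross = 2.5·14 − 1.5·26.5 = -4.7500; (r_i+r_j)·cross = 4·-4.7500 = -19.0000
Σcross = 704.0000 → A = |Σcross|/2 = 352.0000 mm²
Σ(r_i+r_j)·cross = 21214.0000 → first moment M = |Σ|/6 = 3535.6667
R_c = M/A = 3535.6667/352.0000 = 10.0445 mm
θ = 36° = 0.628319 rad
V = θ·R_c·A = 0.628319·10.0445·352.0000 = 2221.525 mm³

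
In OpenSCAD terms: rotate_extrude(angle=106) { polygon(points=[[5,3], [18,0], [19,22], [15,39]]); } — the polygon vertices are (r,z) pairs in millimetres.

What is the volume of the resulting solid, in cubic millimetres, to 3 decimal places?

Profile (r,z), 4 vertices: (5,3) (18,0) (19,22) (15,39)
edge 0: (5,3)→(18,0)  cross = 5·0 − 18·3 = -54.0000; (r_i+r_j)·cross = 23·-54.0000 = -1242.0000
edge 1: (18,0)→(19,22)  cross = 18·22 − 19·0 = 396.0000; (r_i+r_j)·cross = 37·396.0000 = 14652.0000
edge 2: (19,22)→(15,39)  cross = 19·39 − 15·22 = 411.0000; (r_i+r_j)·cross = 34·411.0000 = 13974.0000
edge 3: (15,39)→(5,3)  cross = 15·3 − 5·39 = -150.0000; (r_i+r_j)·cross = 20·-150.0000 = -3000.0000
Σcross = 603.0000 → A = |Σcross|/2 = 301.5000 mm²
Σ(r_i+r_j)·cross = 24384.0000 → first moment M = |Σ|/6 = 4064.0000
R_c = M/A = 4064.0000/301.5000 = 13.4793 mm
θ = 106° = 1.850049 rad
V = θ·R_c·A = 1.850049·13.4793·301.5000 = 7518.599 mm³

Volume = 7518.599 mm³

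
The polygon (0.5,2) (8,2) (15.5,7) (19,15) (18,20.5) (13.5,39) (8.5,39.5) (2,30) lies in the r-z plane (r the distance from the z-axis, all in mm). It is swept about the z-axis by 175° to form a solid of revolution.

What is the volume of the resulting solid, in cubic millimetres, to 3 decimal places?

Profile (r,z), 8 vertices: (0.5,2) (8,2) (15.5,7) (19,15) (18,20.5) (13.5,39) (8.5,39.5) (2,30)
edge 0: (0.5,2)→(8,2)  cross = 0.5·2 − 8·2 = -15.0000; (r_i+r_j)·cross = 8.5·-15.0000 = -127.5000
edge 1: (8,2)→(15.5,7)  cross = 8·7 − 15.5·2 = 25.0000; (r_i+r_j)·cross = 23.5·25.0000 = 587.5000
edge 2: (15.5,7)→(19,15)  cross = 15.5·15 − 19·7 = 99.5000; (r_i+r_j)·cross = 34.5·99.5000 = 3432.7500
edge 3: (19,15)→(18,20.5)  cross = 19·20.5 − 18·15 = 119.5000; (r_i+r_j)·cross = 37·119.5000 = 4421.5000
edge 4: (18,20.5)→(13.5,39)  cross = 18·39 − 13.5·20.5 = 425.2500; (r_i+r_j)·cross = 31.5·425.2500 = 13395.3750
edge 5: (13.5,39)→(8.5,39.5)  cross = 13.5·39.5 − 8.5·39 = 201.7500; (r_i+r_j)·cross = 22·201.7500 = 4438.5000
edge 6: (8.5,39.5)→(2,30)  cross = 8.5·30 − 2·39.5 = 176.0000; (r_i+r_j)·cross = 10.5·176.0000 = 1848.0000
edge 7: (2,30)→(0.5,2)  cross = 2·2 − 0.5·30 = -11.0000; (r_i+r_j)·cross = 2.5·-11.0000 = -27.5000
Σcross = 1021.0000 → A = |Σcross|/2 = 510.5000 mm²
Σ(r_i+r_j)·cross = 27968.6250 → first moment M = |Σ|/6 = 4661.4375
R_c = M/A = 4661.4375/510.5000 = 9.1311 mm
θ = 175° = 3.054326 rad
V = θ·R_c·A = 3.054326·9.1311·510.5000 = 14237.551 mm³

Volume = 14237.551 mm³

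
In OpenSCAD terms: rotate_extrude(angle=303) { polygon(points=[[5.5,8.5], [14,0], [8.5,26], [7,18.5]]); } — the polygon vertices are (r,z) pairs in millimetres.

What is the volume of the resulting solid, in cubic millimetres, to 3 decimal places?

Profile (r,z), 4 vertices: (5.5,8.5) (14,0) (8.5,26) (7,18.5)
edge 0: (5.5,8.5)→(14,0)  cross = 5.5·0 − 14·8.5 = -119.0000; (r_i+r_j)·cross = 19.5·-119.0000 = -2320.5000
edge 1: (14,0)→(8.5,26)  cross = 14·26 − 8.5·0 = 364.0000; (r_i+r_j)·cross = 22.5·364.0000 = 8190.0000
edge 2: (8.5,26)→(7,18.5)  cross = 8.5·18.5 − 7·26 = -24.7500; (r_i+r_j)·cross = 15.5·-24.7500 = -383.6250
edge 3: (7,18.5)→(5.5,8.5)  cross = 7·8.5 − 5.5·18.5 = -42.2500; (r_i+r_j)·cross = 12.5·-42.2500 = -528.1250
Σcross = 178.0000 → A = |Σcross|/2 = 89.0000 mm²
Σ(r_i+r_j)·cross = 4957.7500 → first moment M = |Σ|/6 = 826.2917
R_c = M/A = 826.2917/89.0000 = 9.2842 mm
θ = 303° = 5.288348 rad
V = θ·R_c·A = 5.288348·9.2842·89.0000 = 4369.718 mm³

Volume = 4369.718 mm³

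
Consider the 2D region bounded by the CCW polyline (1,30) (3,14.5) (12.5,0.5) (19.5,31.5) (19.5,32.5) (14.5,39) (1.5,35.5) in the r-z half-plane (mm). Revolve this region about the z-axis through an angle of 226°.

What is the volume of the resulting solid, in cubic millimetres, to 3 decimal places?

Profile (r,z), 7 vertices: (1,30) (3,14.5) (12.5,0.5) (19.5,31.5) (19.5,32.5) (14.5,39) (1.5,35.5)
edge 0: (1,30)→(3,14.5)  cross = 1·14.5 − 3·30 = -75.5000; (r_i+r_j)·cross = 4·-75.5000 = -302.0000
edge 1: (3,14.5)→(12.5,0.5)  cross = 3·0.5 − 12.5·14.5 = -179.7500; (r_i+r_j)·cross = 15.5·-179.7500 = -2786.1250
edge 2: (12.5,0.5)→(19.5,31.5)  cross = 12.5·31.5 − 19.5·0.5 = 384.0000; (r_i+r_j)·cross = 32·384.0000 = 12288.0000
edge 3: (19.5,31.5)→(19.5,32.5)  cross = 19.5·32.5 − 19.5·31.5 = 19.5000; (r_i+r_j)·cross = 39·19.5000 = 760.5000
edge 4: (19.5,32.5)→(14.5,39)  cross = 19.5·39 − 14.5·32.5 = 289.2500; (r_i+r_j)·cross = 34·289.2500 = 9834.5000
edge 5: (14.5,39)→(1.5,35.5)  cross = 14.5·35.5 − 1.5·39 = 456.2500; (r_i+r_j)·cross = 16·456.2500 = 7300.0000
edge 6: (1.5,35.5)→(1,30)  cross = 1.5·30 − 1·35.5 = 9.5000; (r_i+r_j)·cross = 2.5·9.5000 = 23.7500
Σcross = 903.2500 → A = |Σcross|/2 = 451.6250 mm²
Σ(r_i+r_j)·cross = 27118.6250 → first moment M = |Σ|/6 = 4519.7708
R_c = M/A = 4519.7708/451.6250 = 10.0078 mm
θ = 226° = 3.944444 rad
V = θ·R_c·A = 3.944444·10.0078·451.6250 = 17827.983 mm³

Volume = 17827.983 mm³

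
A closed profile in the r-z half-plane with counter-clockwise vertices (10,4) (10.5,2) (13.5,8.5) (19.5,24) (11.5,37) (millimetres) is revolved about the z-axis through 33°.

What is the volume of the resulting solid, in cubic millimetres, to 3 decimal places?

Volume = 1258.446 mm³

Profile (r,z), 5 vertices: (10,4) (10.5,2) (13.5,8.5) (19.5,24) (11.5,37)
edge 0: (10,4)→(10.5,2)  cross = 10·2 − 10.5·4 = -22.0000; (r_i+r_j)·cross = 20.5·-22.0000 = -451.0000
edge 1: (10.5,2)→(13.5,8.5)  cross = 10.5·8.5 − 13.5·2 = 62.2500; (r_i+r_j)·cross = 24·62.2500 = 1494.0000
edge 2: (13.5,8.5)→(19.5,24)  cross = 13.5·24 − 19.5·8.5 = 158.2500; (r_i+r_j)·cross = 33·158.2500 = 5222.2500
edge 3: (19.5,24)→(11.5,37)  cross = 19.5·37 − 11.5·24 = 445.5000; (r_i+r_j)·cross = 31·445.5000 = 13810.5000
edge 4: (11.5,37)→(10,4)  cross = 11.5·4 − 10·37 = -324.0000; (r_i+r_j)·cross = 21.5·-324.0000 = -6966.0000
Σcross = 320.0000 → A = |Σcross|/2 = 160.0000 mm²
Σ(r_i+r_j)·cross = 13109.7500 → first moment M = |Σ|/6 = 2184.9583
R_c = M/A = 2184.9583/160.0000 = 13.6560 mm
θ = 33° = 0.575959 rad
V = θ·R_c·A = 0.575959·13.6560·160.0000 = 1258.446 mm³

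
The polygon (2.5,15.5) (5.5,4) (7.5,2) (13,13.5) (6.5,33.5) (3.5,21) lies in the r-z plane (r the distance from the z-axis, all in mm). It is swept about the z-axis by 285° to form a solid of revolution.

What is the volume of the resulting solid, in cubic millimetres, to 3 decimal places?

Volume = 6365.096 mm³

Profile (r,z), 6 vertices: (2.5,15.5) (5.5,4) (7.5,2) (13,13.5) (6.5,33.5) (3.5,21)
edge 0: (2.5,15.5)→(5.5,4)  cross = 2.5·4 − 5.5·15.5 = -75.2500; (r_i+r_j)·cross = 8·-75.2500 = -602.0000
edge 1: (5.5,4)→(7.5,2)  cross = 5.5·2 − 7.5·4 = -19.0000; (r_i+r_j)·cross = 13·-19.0000 = -247.0000
edge 2: (7.5,2)→(13,13.5)  cross = 7.5·13.5 − 13·2 = 75.2500; (r_i+r_j)·cross = 20.5·75.2500 = 1542.6250
edge 3: (13,13.5)→(6.5,33.5)  cross = 13·33.5 − 6.5·13.5 = 347.7500; (r_i+r_j)·cross = 19.5·347.7500 = 6781.1250
edge 4: (6.5,33.5)→(3.5,21)  cross = 6.5·21 − 3.5·33.5 = 19.2500; (r_i+r_j)·cross = 10·19.2500 = 192.5000
edge 5: (3.5,21)→(2.5,15.5)  cross = 3.5·15.5 − 2.5·21 = 1.7500; (r_i+r_j)·cross = 6·1.7500 = 10.5000
Σcross = 349.7500 → A = |Σcross|/2 = 174.8750 mm²
Σ(r_i+r_j)·cross = 7677.7500 → first moment M = |Σ|/6 = 1279.6250
R_c = M/A = 1279.6250/174.8750 = 7.3174 mm
θ = 285° = 4.974188 rad
V = θ·R_c·A = 4.974188·7.3174·174.8750 = 6365.096 mm³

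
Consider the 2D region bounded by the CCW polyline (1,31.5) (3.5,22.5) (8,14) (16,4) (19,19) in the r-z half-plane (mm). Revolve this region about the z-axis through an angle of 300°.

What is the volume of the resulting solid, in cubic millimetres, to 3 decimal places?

Profile (r,z), 5 vertices: (1,31.5) (3.5,22.5) (8,14) (16,4) (19,19)
edge 0: (1,31.5)→(3.5,22.5)  cross = 1·22.5 − 3.5·31.5 = -87.7500; (r_i+r_j)·cross = 4.5·-87.7500 = -394.8750
edge 1: (3.5,22.5)→(8,14)  cross = 3.5·14 − 8·22.5 = -131.0000; (r_i+r_j)·cross = 11.5·-131.0000 = -1506.5000
edge 2: (8,14)→(16,4)  cross = 8·4 − 16·14 = -192.0000; (r_i+r_j)·cross = 24·-192.0000 = -4608.0000
edge 3: (16,4)→(19,19)  cross = 16·19 − 19·4 = 228.0000; (r_i+r_j)·cross = 35·228.0000 = 7980.0000
edge 4: (19,19)→(1,31.5)  cross = 19·31.5 − 1·19 = 579.5000; (r_i+r_j)·cross = 20·579.5000 = 11590.0000
Σcross = 396.7500 → A = |Σcross|/2 = 198.3750 mm²
Σ(r_i+r_j)·cross = 13060.6250 → first moment M = |Σ|/6 = 2176.7708
R_c = M/A = 2176.7708/198.3750 = 10.9730 mm
θ = 300° = 5.235988 rad
V = θ·R_c·A = 5.235988·10.9730·198.3750 = 11397.545 mm³

Volume = 11397.545 mm³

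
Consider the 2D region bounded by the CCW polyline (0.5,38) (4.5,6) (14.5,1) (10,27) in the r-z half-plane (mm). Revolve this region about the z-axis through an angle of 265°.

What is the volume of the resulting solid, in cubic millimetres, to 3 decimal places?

Profile (r,z), 4 vertices: (0.5,38) (4.5,6) (14.5,1) (10,27)
edge 0: (0.5,38)→(4.5,6)  cross = 0.5·6 − 4.5·38 = -168.0000; (r_i+r_j)·cross = 5·-168.0000 = -840.0000
edge 1: (4.5,6)→(14.5,1)  cross = 4.5·1 − 14.5·6 = -82.5000; (r_i+r_j)·cross = 19·-82.5000 = -1567.5000
edge 2: (14.5,1)→(10,27)  cross = 14.5·27 − 10·1 = 381.5000; (r_i+r_j)·cross = 24.5·381.5000 = 9346.7500
edge 3: (10,27)→(0.5,38)  cross = 10·38 − 0.5·27 = 366.5000; (r_i+r_j)·cross = 10.5·366.5000 = 3848.2500
Σcross = 497.5000 → A = |Σcross|/2 = 248.7500 mm²
Σ(r_i+r_j)·cross = 10787.5000 → first moment M = |Σ|/6 = 1797.9167
R_c = M/A = 1797.9167/248.7500 = 7.2278 mm
θ = 265° = 4.625123 rad
V = θ·R_c·A = 4.625123·7.2278·248.7500 = 8315.585 mm³

Volume = 8315.585 mm³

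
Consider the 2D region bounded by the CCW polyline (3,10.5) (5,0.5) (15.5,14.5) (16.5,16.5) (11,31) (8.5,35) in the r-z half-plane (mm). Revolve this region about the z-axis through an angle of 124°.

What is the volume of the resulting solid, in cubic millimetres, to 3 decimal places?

Profile (r,z), 6 vertices: (3,10.5) (5,0.5) (15.5,14.5) (16.5,16.5) (11,31) (8.5,35)
edge 0: (3,10.5)→(5,0.5)  cross = 3·0.5 − 5·10.5 = -51.0000; (r_i+r_j)·cross = 8·-51.0000 = -408.0000
edge 1: (5,0.5)→(15.5,14.5)  cross = 5·14.5 − 15.5·0.5 = 64.7500; (r_i+r_j)·cross = 20.5·64.7500 = 1327.3750
edge 2: (15.5,14.5)→(16.5,16.5)  cross = 15.5·16.5 − 16.5·14.5 = 16.5000; (r_i+r_j)·cross = 32·16.5000 = 528.0000
edge 3: (16.5,16.5)→(11,31)  cross = 16.5·31 − 11·16.5 = 330.0000; (r_i+r_j)·cross = 27.5·330.0000 = 9075.0000
edge 4: (11,31)→(8.5,35)  cross = 11·35 − 8.5·31 = 121.5000; (r_i+r_j)·cross = 19.5·121.5000 = 2369.2500
edge 5: (8.5,35)→(3,10.5)  cross = 8.5·10.5 − 3·35 = -15.7500; (r_i+r_j)·cross = 11.5·-15.7500 = -181.1250
Σcross = 466.0000 → A = |Σcross|/2 = 233.0000 mm²
Σ(r_i+r_j)·cross = 12710.5000 → first moment M = |Σ|/6 = 2118.4167
R_c = M/A = 2118.4167/233.0000 = 9.0919 mm
θ = 124° = 2.164208 rad
V = θ·R_c·A = 2.164208·9.0919·233.0000 = 4584.695 mm³

Volume = 4584.695 mm³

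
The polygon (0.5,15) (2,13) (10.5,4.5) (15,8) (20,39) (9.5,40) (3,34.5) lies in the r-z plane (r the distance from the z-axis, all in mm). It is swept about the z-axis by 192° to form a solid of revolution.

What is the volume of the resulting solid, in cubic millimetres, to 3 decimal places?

Volume = 16200.844 mm³

Profile (r,z), 7 vertices: (0.5,15) (2,13) (10.5,4.5) (15,8) (20,39) (9.5,40) (3,34.5)
edge 0: (0.5,15)→(2,13)  cross = 0.5·13 − 2·15 = -23.5000; (r_i+r_j)·cross = 2.5·-23.5000 = -58.7500
edge 1: (2,13)→(10.5,4.5)  cross = 2·4.5 − 10.5·13 = -127.5000; (r_i+r_j)·cross = 12.5·-127.5000 = -1593.7500
edge 2: (10.5,4.5)→(15,8)  cross = 10.5·8 − 15·4.5 = 16.5000; (r_i+r_j)·cross = 25.5·16.5000 = 420.7500
edge 3: (15,8)→(20,39)  cross = 15·39 − 20·8 = 425.0000; (r_i+r_j)·cross = 35·425.0000 = 14875.0000
edge 4: (20,39)→(9.5,40)  cross = 20·40 − 9.5·39 = 429.5000; (r_i+r_j)·cross = 29.5·429.5000 = 12670.2500
edge 5: (9.5,40)→(3,34.5)  cross = 9.5·34.5 − 3·40 = 207.7500; (r_i+r_j)·cross = 12.5·207.7500 = 2596.8750
edge 6: (3,34.5)→(0.5,15)  cross = 3·15 − 0.5·34.5 = 27.7500; (r_i+r_j)·cross = 3.5·27.7500 = 97.1250
Σcross = 955.5000 → A = |Σcross|/2 = 477.7500 mm²
Σ(r_i+r_j)·cross = 29007.5000 → first moment M = |Σ|/6 = 4834.5833
R_c = M/A = 4834.5833/477.7500 = 10.1195 mm
θ = 192° = 3.351032 rad
V = θ·R_c·A = 3.351032·10.1195·477.7500 = 16200.844 mm³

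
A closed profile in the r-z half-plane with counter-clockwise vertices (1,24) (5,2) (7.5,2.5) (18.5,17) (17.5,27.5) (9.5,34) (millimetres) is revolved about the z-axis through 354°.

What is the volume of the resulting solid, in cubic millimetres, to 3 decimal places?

Volume = 20622.173 mm³

Profile (r,z), 6 vertices: (1,24) (5,2) (7.5,2.5) (18.5,17) (17.5,27.5) (9.5,34)
edge 0: (1,24)→(5,2)  cross = 1·2 − 5·24 = -118.0000; (r_i+r_j)·cross = 6·-118.0000 = -708.0000
edge 1: (5,2)→(7.5,2.5)  cross = 5·2.5 − 7.5·2 = -2.5000; (r_i+r_j)·cross = 12.5·-2.5000 = -31.2500
edge 2: (7.5,2.5)→(18.5,17)  cross = 7.5·17 − 18.5·2.5 = 81.2500; (r_i+r_j)·cross = 26·81.2500 = 2112.5000
edge 3: (18.5,17)→(17.5,27.5)  cross = 18.5·27.5 − 17.5·17 = 211.2500; (r_i+r_j)·cross = 36·211.2500 = 7605.0000
edge 4: (17.5,27.5)→(9.5,34)  cross = 17.5·34 − 9.5·27.5 = 333.7500; (r_i+r_j)·cross = 27·333.7500 = 9011.2500
edge 5: (9.5,34)→(1,24)  cross = 9.5·24 − 1·34 = 194.0000; (r_i+r_j)·cross = 10.5·194.0000 = 2037.0000
Σcross = 699.7500 → A = |Σcross|/2 = 349.8750 mm²
Σ(r_i+r_j)·cross = 20026.5000 → first moment M = |Σ|/6 = 3337.7500
R_c = M/A = 3337.7500/349.8750 = 9.5398 mm
θ = 354° = 6.178466 rad
V = θ·R_c·A = 6.178466·9.5398·349.8750 = 20622.173 mm³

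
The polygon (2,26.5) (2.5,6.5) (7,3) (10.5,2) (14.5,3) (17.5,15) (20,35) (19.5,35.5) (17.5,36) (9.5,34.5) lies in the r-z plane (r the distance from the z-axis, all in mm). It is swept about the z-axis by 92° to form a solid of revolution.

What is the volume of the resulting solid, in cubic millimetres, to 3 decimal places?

Profile (r,z), 10 vertices: (2,26.5) (2.5,6.5) (7,3) (10.5,2) (14.5,3) (17.5,15) (20,35) (19.5,35.5) (17.5,36) (9.5,34.5)
edge 0: (2,26.5)→(2.5,6.5)  cross = 2·6.5 − 2.5·26.5 = -53.2500; (r_i+r_j)·cross = 4.5·-53.2500 = -239.6250
edge 1: (2.5,6.5)→(7,3)  cross = 2.5·3 − 7·6.5 = -38.0000; (r_i+r_j)·cross = 9.5·-38.0000 = -361.0000
edge 2: (7,3)→(10.5,2)  cross = 7·2 − 10.5·3 = -17.5000; (r_i+r_j)·cross = 17.5·-17.5000 = -306.2500
edge 3: (10.5,2)→(14.5,3)  cross = 10.5·3 − 14.5·2 = 2.5000; (r_i+r_j)·cross = 25·2.5000 = 62.5000
edge 4: (14.5,3)→(17.5,15)  cross = 14.5·15 − 17.5·3 = 165.0000; (r_i+r_j)·cross = 32·165.0000 = 5280.0000
edge 5: (17.5,15)→(20,35)  cross = 17.5·35 − 20·15 = 312.5000; (r_i+r_j)·cross = 37.5·312.5000 = 11718.7500
edge 6: (20,35)→(19.5,35.5)  cross = 20·35.5 − 19.5·35 = 27.5000; (r_i+r_j)·cross = 39.5·27.5000 = 1086.2500
edge 7: (19.5,35.5)→(17.5,36)  cross = 19.5·36 − 17.5·35.5 = 80.7500; (r_i+r_j)·cross = 37·80.7500 = 2987.7500
edge 8: (17.5,36)→(9.5,34.5)  cross = 17.5·34.5 − 9.5·36 = 261.7500; (r_i+r_j)·cross = 27·261.7500 = 7067.2500
edge 9: (9.5,34.5)→(2,26.5)  cross = 9.5·26.5 − 2·34.5 = 182.7500; (r_i+r_j)·cross = 11.5·182.7500 = 2101.6250
Σcross = 924.0000 → A = |Σcross|/2 = 462.0000 mm²
Σ(r_i+r_j)·cross = 29397.2500 → first moment M = |Σ|/6 = 4899.5417
R_c = M/A = 4899.5417/462.0000 = 10.6051 mm
θ = 92° = 1.605703 rad
V = θ·R_c·A = 1.605703·10.6051·462.0000 = 7867.208 mm³

Volume = 7867.208 mm³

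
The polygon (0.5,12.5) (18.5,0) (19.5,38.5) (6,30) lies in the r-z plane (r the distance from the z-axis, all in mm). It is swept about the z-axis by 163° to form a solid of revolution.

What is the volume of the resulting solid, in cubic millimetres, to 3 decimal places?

Profile (r,z), 4 vertices: (0.5,12.5) (18.5,0) (19.5,38.5) (6,30)
edge 0: (0.5,12.5)→(18.5,0)  cross = 0.5·0 − 18.5·12.5 = -231.2500; (r_i+r_j)·cross = 19·-231.2500 = -4393.7500
edge 1: (18.5,0)→(19.5,38.5)  cross = 18.5·38.5 − 19.5·0 = 712.2500; (r_i+r_j)·cross = 38·712.2500 = 27065.5000
edge 2: (19.5,38.5)→(6,30)  cross = 19.5·30 − 6·38.5 = 354.0000; (r_i+r_j)·cross = 25.5·354.0000 = 9027.0000
edge 3: (6,30)→(0.5,12.5)  cross = 6·12.5 − 0.5·30 = 60.0000; (r_i+r_j)·cross = 6.5·60.0000 = 390.0000
Σcross = 895.0000 → A = |Σcross|/2 = 447.5000 mm²
Σ(r_i+r_j)·cross = 32088.7500 → first moment M = |Σ|/6 = 5348.1250
R_c = M/A = 5348.1250/447.5000 = 11.9511 mm
θ = 163° = 2.844887 rad
V = θ·R_c·A = 2.844887·11.9511·447.5000 = 15214.810 mm³

Volume = 15214.810 mm³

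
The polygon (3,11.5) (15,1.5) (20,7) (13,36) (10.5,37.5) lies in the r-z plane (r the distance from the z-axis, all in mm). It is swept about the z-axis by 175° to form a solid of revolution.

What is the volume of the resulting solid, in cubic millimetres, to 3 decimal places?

Profile (r,z), 5 vertices: (3,11.5) (15,1.5) (20,7) (13,36) (10.5,37.5)
edge 0: (3,11.5)→(15,1.5)  cross = 3·1.5 − 15·11.5 = -168.0000; (r_i+r_j)·cross = 18·-168.0000 = -3024.0000
edge 1: (15,1.5)→(20,7)  cross = 15·7 − 20·1.5 = 75.0000; (r_i+r_j)·cross = 35·75.0000 = 2625.0000
edge 2: (20,7)→(13,36)  cross = 20·36 − 13·7 = 629.0000; (r_i+r_j)·cross = 33·629.0000 = 20757.0000
edge 3: (13,36)→(10.5,37.5)  cross = 13·37.5 − 10.5·36 = 109.5000; (r_i+r_j)·cross = 23.5·109.5000 = 2573.2500
edge 4: (10.5,37.5)→(3,11.5)  cross = 10.5·11.5 − 3·37.5 = 8.2500; (r_i+r_j)·cross = 13.5·8.2500 = 111.3750
Σcross = 653.7500 → A = |Σcross|/2 = 326.8750 mm²
Σ(r_i+r_j)·cross = 23042.6250 → first moment M = |Σ|/6 = 3840.4375
R_c = M/A = 3840.4375/326.8750 = 11.7489 mm
θ = 175° = 3.054326 rad
V = θ·R_c·A = 3.054326·11.7489·326.8750 = 11729.949 mm³

Volume = 11729.949 mm³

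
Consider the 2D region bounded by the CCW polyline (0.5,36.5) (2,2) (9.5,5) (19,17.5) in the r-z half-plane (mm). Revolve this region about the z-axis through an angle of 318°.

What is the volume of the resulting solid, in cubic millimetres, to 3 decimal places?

Profile (r,z), 4 vertices: (0.5,36.5) (2,2) (9.5,5) (19,17.5)
edge 0: (0.5,36.5)→(2,2)  cross = 0.5·2 − 2·36.5 = -72.0000; (r_i+r_j)·cross = 2.5·-72.0000 = -180.0000
edge 1: (2,2)→(9.5,5)  cross = 2·5 − 9.5·2 = -9.0000; (r_i+r_j)·cross = 11.5·-9.0000 = -103.5000
edge 2: (9.5,5)→(19,17.5)  cross = 9.5·17.5 − 19·5 = 71.2500; (r_i+r_j)·cross = 28.5·71.2500 = 2030.6250
edge 3: (19,17.5)→(0.5,36.5)  cross = 19·36.5 − 0.5·17.5 = 684.7500; (r_i+r_j)·cross = 19.5·684.7500 = 13352.6250
Σcross = 675.0000 → A = |Σcross|/2 = 337.5000 mm²
Σ(r_i+r_j)·cross = 15099.7500 → first moment M = |Σ|/6 = 2516.6250
R_c = M/A = 2516.6250/337.5000 = 7.4567 mm
θ = 318° = 5.550147 rad
V = θ·R_c·A = 5.550147·7.4567·337.5000 = 13967.639 mm³

Volume = 13967.639 mm³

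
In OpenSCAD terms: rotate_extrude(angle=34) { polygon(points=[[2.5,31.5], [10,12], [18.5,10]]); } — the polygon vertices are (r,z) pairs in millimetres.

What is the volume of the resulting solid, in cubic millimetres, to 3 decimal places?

Profile (r,z), 3 vertices: (2.5,31.5) (10,12) (18.5,10)
edge 0: (2.5,31.5)→(10,12)  cross = 2.5·12 − 10·31.5 = -285.0000; (r_i+r_j)·cross = 12.5·-285.0000 = -3562.5000
edge 1: (10,12)→(18.5,10)  cross = 10·10 − 18.5·12 = -122.0000; (r_i+r_j)·cross = 28.5·-122.0000 = -3477.0000
edge 2: (18.5,10)→(2.5,31.5)  cross = 18.5·31.5 − 2.5·10 = 557.7500; (r_i+r_j)·cross = 21·557.7500 = 11712.7500
Σcross = 150.7500 → A = |Σcross|/2 = 75.3750 mm²
Σ(r_i+r_j)·cross = 4673.2500 → first moment M = |Σ|/6 = 778.8750
R_c = M/A = 778.8750/75.3750 = 10.3333 mm
θ = 34° = 0.593412 rad
V = θ·R_c·A = 0.593412·10.3333·75.3750 = 462.194 mm³

Volume = 462.194 mm³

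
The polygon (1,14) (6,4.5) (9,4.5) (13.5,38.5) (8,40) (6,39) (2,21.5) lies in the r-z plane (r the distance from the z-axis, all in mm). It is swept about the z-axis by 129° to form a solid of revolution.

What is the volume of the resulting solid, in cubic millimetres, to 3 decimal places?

Profile (r,z), 7 vertices: (1,14) (6,4.5) (9,4.5) (13.5,38.5) (8,40) (6,39) (2,21.5)
edge 0: (1,14)→(6,4.5)  cross = 1·4.5 − 6·14 = -79.5000; (r_i+r_j)·cross = 7·-79.5000 = -556.5000
edge 1: (6,4.5)→(9,4.5)  cross = 6·4.5 − 9·4.5 = -13.5000; (r_i+r_j)·cross = 15·-13.5000 = -202.5000
edge 2: (9,4.5)→(13.5,38.5)  cross = 9·38.5 − 13.5·4.5 = 285.7500; (r_i+r_j)·cross = 22.5·285.7500 = 6429.3750
edge 3: (13.5,38.5)→(8,40)  cross = 13.5·40 − 8·38.5 = 232.0000; (r_i+r_j)·cross = 21.5·232.0000 = 4988.0000
edge 4: (8,40)→(6,39)  cross = 8·39 − 6·40 = 72.0000; (r_i+r_j)·cross = 14·72.0000 = 1008.0000
edge 5: (6,39)→(2,21.5)  cross = 6·21.5 − 2·39 = 51.0000; (r_i+r_j)·cross = 8·51.0000 = 408.0000
edge 6: (2,21.5)→(1,14)  cross = 2·14 − 1·21.5 = 6.5000; (r_i+r_j)·cross = 3·6.5000 = 19.5000
Σcross = 554.2500 → A = |Σcross|/2 = 277.1250 mm²
Σ(r_i+r_j)·cross = 12093.8750 → first moment M = |Σ|/6 = 2015.6458
R_c = M/A = 2015.6458/277.1250 = 7.2734 mm
θ = 129° = 2.251475 rad
V = θ·R_c·A = 2.251475·7.2734·277.1250 = 4538.176 mm³

Volume = 4538.176 mm³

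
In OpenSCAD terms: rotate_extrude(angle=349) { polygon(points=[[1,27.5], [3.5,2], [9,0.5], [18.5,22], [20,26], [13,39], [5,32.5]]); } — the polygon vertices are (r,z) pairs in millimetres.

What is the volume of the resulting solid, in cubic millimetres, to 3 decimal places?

Volume = 25839.755 mm³

Profile (r,z), 7 vertices: (1,27.5) (3.5,2) (9,0.5) (18.5,22) (20,26) (13,39) (5,32.5)
edge 0: (1,27.5)→(3.5,2)  cross = 1·2 − 3.5·27.5 = -94.2500; (r_i+r_j)·cross = 4.5·-94.2500 = -424.1250
edge 1: (3.5,2)→(9,0.5)  cross = 3.5·0.5 − 9·2 = -16.2500; (r_i+r_j)·cross = 12.5·-16.2500 = -203.1250
edge 2: (9,0.5)→(18.5,22)  cross = 9·22 − 18.5·0.5 = 188.7500; (r_i+r_j)·cross = 27.5·188.7500 = 5190.6250
edge 3: (18.5,22)→(20,26)  cross = 18.5·26 − 20·22 = 41.0000; (r_i+r_j)·cross = 38.5·41.0000 = 1578.5000
edge 4: (20,26)→(13,39)  cross = 20·39 − 13·26 = 442.0000; (r_i+r_j)·cross = 33·442.0000 = 14586.0000
edge 5: (13,39)→(5,32.5)  cross = 13·32.5 − 5·39 = 227.5000; (r_i+r_j)·cross = 18·227.5000 = 4095.0000
edge 6: (5,32.5)→(1,27.5)  cross = 5·27.5 − 1·32.5 = 105.0000; (r_i+r_j)·cross = 6·105.0000 = 630.0000
Σcross = 893.7500 → A = |Σcross|/2 = 446.8750 mm²
Σ(r_i+r_j)·cross = 25452.8750 → first moment M = |Σ|/6 = 4242.1458
R_c = M/A = 4242.1458/446.8750 = 9.4929 mm
θ = 349° = 6.091199 rad
V = θ·R_c·A = 6.091199·9.4929·446.8750 = 25839.755 mm³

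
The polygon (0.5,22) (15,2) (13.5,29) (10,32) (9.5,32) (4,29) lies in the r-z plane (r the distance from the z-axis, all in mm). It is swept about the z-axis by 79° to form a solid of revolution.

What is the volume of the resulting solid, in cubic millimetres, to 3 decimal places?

Volume = 2872.406 mm³

Profile (r,z), 6 vertices: (0.5,22) (15,2) (13.5,29) (10,32) (9.5,32) (4,29)
edge 0: (0.5,22)→(15,2)  cross = 0.5·2 − 15·22 = -329.0000; (r_i+r_j)·cross = 15.5·-329.0000 = -5099.5000
edge 1: (15,2)→(13.5,29)  cross = 15·29 − 13.5·2 = 408.0000; (r_i+r_j)·cross = 28.5·408.0000 = 11628.0000
edge 2: (13.5,29)→(10,32)  cross = 13.5·32 − 10·29 = 142.0000; (r_i+r_j)·cross = 23.5·142.0000 = 3337.0000
edge 3: (10,32)→(9.5,32)  cross = 10·32 − 9.5·32 = 16.0000; (r_i+r_j)·cross = 19.5·16.0000 = 312.0000
edge 4: (9.5,32)→(4,29)  cross = 9.5·29 − 4·32 = 147.5000; (r_i+r_j)·cross = 13.5·147.5000 = 1991.2500
edge 5: (4,29)→(0.5,22)  cross = 4·22 − 0.5·29 = 73.5000; (r_i+r_j)·cross = 4.5·73.5000 = 330.7500
Σcross = 458.0000 → A = |Σcross|/2 = 229.0000 mm²
Σ(r_i+r_j)·cross = 12499.5000 → first moment M = |Σ|/6 = 2083.2500
R_c = M/A = 2083.2500/229.0000 = 9.0972 mm
θ = 79° = 1.378810 rad
V = θ·R_c·A = 1.378810·9.0972·229.0000 = 2872.406 mm³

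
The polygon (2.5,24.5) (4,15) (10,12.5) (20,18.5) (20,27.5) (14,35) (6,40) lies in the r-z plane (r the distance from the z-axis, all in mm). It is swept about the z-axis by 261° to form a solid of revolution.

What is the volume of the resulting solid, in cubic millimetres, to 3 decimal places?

Profile (r,z), 7 vertices: (2.5,24.5) (4,15) (10,12.5) (20,18.5) (20,27.5) (14,35) (6,40)
edge 0: (2.5,24.5)→(4,15)  cross = 2.5·15 − 4·24.5 = -60.5000; (r_i+r_j)·cross = 6.5·-60.5000 = -393.2500
edge 1: (4,15)→(10,12.5)  cross = 4·12.5 − 10·15 = -100.0000; (r_i+r_j)·cross = 14·-100.0000 = -1400.0000
edge 2: (10,12.5)→(20,18.5)  cross = 10·18.5 − 20·12.5 = -65.0000; (r_i+r_j)·cross = 30·-65.0000 = -1950.0000
edge 3: (20,18.5)→(20,27.5)  cross = 20·27.5 − 20·18.5 = 180.0000; (r_i+r_j)·cross = 40·180.0000 = 7200.0000
edge 4: (20,27.5)→(14,35)  cross = 20·35 − 14·27.5 = 315.0000; (r_i+r_j)·cross = 34·315.0000 = 10710.0000
edge 5: (14,35)→(6,40)  cross = 14·40 − 6·35 = 350.0000; (r_i+r_j)·cross = 20·350.0000 = 7000.0000
edge 6: (6,40)→(2.5,24.5)  cross = 6·24.5 − 2.5·40 = 47.0000; (r_i+r_j)·cross = 8.5·47.0000 = 399.5000
Σcross = 666.5000 → A = |Σcross|/2 = 333.2500 mm²
Σ(r_i+r_j)·cross = 21566.2500 → first moment M = |Σ|/6 = 3594.3750
R_c = M/A = 3594.3750/333.2500 = 10.7858 mm
θ = 261° = 4.555309 rad
V = θ·R_c·A = 4.555309·10.7858·333.2500 = 16373.490 mm³

Volume = 16373.490 mm³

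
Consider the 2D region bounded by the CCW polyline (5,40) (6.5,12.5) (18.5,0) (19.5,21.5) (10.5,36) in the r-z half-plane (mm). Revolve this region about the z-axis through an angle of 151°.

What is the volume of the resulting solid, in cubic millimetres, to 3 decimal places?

Volume = 11011.557 mm³

Profile (r,z), 5 vertices: (5,40) (6.5,12.5) (18.5,0) (19.5,21.5) (10.5,36)
edge 0: (5,40)→(6.5,12.5)  cross = 5·12.5 − 6.5·40 = -197.5000; (r_i+r_j)·cross = 11.5·-197.5000 = -2271.2500
edge 1: (6.5,12.5)→(18.5,0)  cross = 6.5·0 − 18.5·12.5 = -231.2500; (r_i+r_j)·cross = 25·-231.2500 = -5781.2500
edge 2: (18.5,0)→(19.5,21.5)  cross = 18.5·21.5 − 19.5·0 = 397.7500; (r_i+r_j)·cross = 38·397.7500 = 15114.5000
edge 3: (19.5,21.5)→(10.5,36)  cross = 19.5·36 − 10.5·21.5 = 476.2500; (r_i+r_j)·cross = 30·476.2500 = 14287.5000
edge 4: (10.5,36)→(5,40)  cross = 10.5·40 − 5·36 = 240.0000; (r_i+r_j)·cross = 15.5·240.0000 = 3720.0000
Σcross = 685.2500 → A = |Σcross|/2 = 342.6250 mm²
Σ(r_i+r_j)·cross = 25069.5000 → first moment M = |Σ|/6 = 4178.2500
R_c = M/A = 4178.2500/342.6250 = 12.1948 mm
θ = 151° = 2.635447 rad
V = θ·R_c·A = 2.635447·12.1948·342.6250 = 11011.557 mm³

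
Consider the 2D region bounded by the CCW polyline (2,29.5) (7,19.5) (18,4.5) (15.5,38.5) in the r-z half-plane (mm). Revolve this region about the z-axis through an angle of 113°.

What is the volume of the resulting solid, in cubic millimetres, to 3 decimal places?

Volume = 5929.239 mm³

Profile (r,z), 4 vertices: (2,29.5) (7,19.5) (18,4.5) (15.5,38.5)
edge 0: (2,29.5)→(7,19.5)  cross = 2·19.5 − 7·29.5 = -167.5000; (r_i+r_j)·cross = 9·-167.5000 = -1507.5000
edge 1: (7,19.5)→(18,4.5)  cross = 7·4.5 − 18·19.5 = -319.5000; (r_i+r_j)·cross = 25·-319.5000 = -7987.5000
edge 2: (18,4.5)→(15.5,38.5)  cross = 18·38.5 − 15.5·4.5 = 623.2500; (r_i+r_j)·cross = 33.5·623.2500 = 20878.8750
edge 3: (15.5,38.5)→(2,29.5)  cross = 15.5·29.5 − 2·38.5 = 380.2500; (r_i+r_j)·cross = 17.5·380.2500 = 6654.3750
Σcross = 516.5000 → A = |Σcross|/2 = 258.2500 mm²
Σ(r_i+r_j)·cross = 18038.2500 → first moment M = |Σ|/6 = 3006.3750
R_c = M/A = 3006.3750/258.2500 = 11.6413 mm
θ = 113° = 1.972222 rad
V = θ·R_c·A = 1.972222·11.6413·258.2500 = 5929.239 mm³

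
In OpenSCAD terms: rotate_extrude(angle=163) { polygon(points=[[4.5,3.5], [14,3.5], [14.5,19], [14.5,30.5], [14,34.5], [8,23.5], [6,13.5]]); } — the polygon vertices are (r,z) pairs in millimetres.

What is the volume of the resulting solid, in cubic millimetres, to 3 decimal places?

Profile (r,z), 7 vertices: (4.5,3.5) (14,3.5) (14.5,19) (14.5,30.5) (14,34.5) (8,23.5) (6,13.5)
edge 0: (4.5,3.5)→(14,3.5)  cross = 4.5·3.5 − 14·3.5 = -33.2500; (r_i+r_j)·cross = 18.5·-33.2500 = -615.1250
edge 1: (14,3.5)→(14.5,19)  cross = 14·19 − 14.5·3.5 = 215.2500; (r_i+r_j)·cross = 28.5·215.2500 = 6134.6250
edge 2: (14.5,19)→(14.5,30.5)  cross = 14.5·30.5 − 14.5·19 = 166.7500; (r_i+r_j)·cross = 29·166.7500 = 4835.7500
edge 3: (14.5,30.5)→(14,34.5)  cross = 14.5·34.5 − 14·30.5 = 73.2500; (r_i+r_j)·cross = 28.5·73.2500 = 2087.6250
edge 4: (14,34.5)→(8,23.5)  cross = 14·23.5 − 8·34.5 = 53.0000; (r_i+r_j)·cross = 22·53.0000 = 1166.0000
edge 5: (8,23.5)→(6,13.5)  cross = 8·13.5 − 6·23.5 = -33.0000; (r_i+r_j)·cross = 14·-33.0000 = -462.0000
edge 6: (6,13.5)→(4.5,3.5)  cross = 6·3.5 − 4.5·13.5 = -39.7500; (r_i+r_j)·cross = 10.5·-39.7500 = -417.3750
Σcross = 402.2500 → A = |Σcross|/2 = 201.1250 mm²
Σ(r_i+r_j)·cross = 12729.5000 → first moment M = |Σ|/6 = 2121.5833
R_c = M/A = 2121.5833/201.1250 = 10.5486 mm
θ = 163° = 2.844887 rad
V = θ·R_c·A = 2.844887·10.5486·201.1250 = 6035.664 mm³

Volume = 6035.664 mm³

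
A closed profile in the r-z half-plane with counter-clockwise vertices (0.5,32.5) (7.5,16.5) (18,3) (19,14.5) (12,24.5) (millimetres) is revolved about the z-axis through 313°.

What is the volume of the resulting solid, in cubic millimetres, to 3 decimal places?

Volume = 11310.553 mm³

Profile (r,z), 5 vertices: (0.5,32.5) (7.5,16.5) (18,3) (19,14.5) (12,24.5)
edge 0: (0.5,32.5)→(7.5,16.5)  cross = 0.5·16.5 − 7.5·32.5 = -235.5000; (r_i+r_j)·cross = 8·-235.5000 = -1884.0000
edge 1: (7.5,16.5)→(18,3)  cross = 7.5·3 − 18·16.5 = -274.5000; (r_i+r_j)·cross = 25.5·-274.5000 = -6999.7500
edge 2: (18,3)→(19,14.5)  cross = 18·14.5 − 19·3 = 204.0000; (r_i+r_j)·cross = 37·204.0000 = 7548.0000
edge 3: (19,14.5)→(12,24.5)  cross = 19·24.5 − 12·14.5 = 291.5000; (r_i+r_j)·cross = 31·291.5000 = 9036.5000
edge 4: (12,24.5)→(0.5,32.5)  cross = 12·32.5 − 0.5·24.5 = 377.7500; (r_i+r_j)·cross = 12.5·377.7500 = 4721.8750
Σcross = 363.2500 → A = |Σcross|/2 = 181.6250 mm²
Σ(r_i+r_j)·cross = 12422.6250 → first moment M = |Σ|/6 = 2070.4375
R_c = M/A = 2070.4375/181.6250 = 11.3995 mm
θ = 313° = 5.462881 rad
V = θ·R_c·A = 5.462881·11.3995·181.6250 = 11310.553 mm³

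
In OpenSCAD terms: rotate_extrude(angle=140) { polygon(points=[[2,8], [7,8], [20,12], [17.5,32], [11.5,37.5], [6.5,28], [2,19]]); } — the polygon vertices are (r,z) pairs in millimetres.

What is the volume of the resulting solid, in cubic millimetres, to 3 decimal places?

Volume = 9760.201 mm³

Profile (r,z), 7 vertices: (2,8) (7,8) (20,12) (17.5,32) (11.5,37.5) (6.5,28) (2,19)
edge 0: (2,8)→(7,8)  cross = 2·8 − 7·8 = -40.0000; (r_i+r_j)·cross = 9·-40.0000 = -360.0000
edge 1: (7,8)→(20,12)  cross = 7·12 − 20·8 = -76.0000; (r_i+r_j)·cross = 27·-76.0000 = -2052.0000
edge 2: (20,12)→(17.5,32)  cross = 20·32 − 17.5·12 = 430.0000; (r_i+r_j)·cross = 37.5·430.0000 = 16125.0000
edge 3: (17.5,32)→(11.5,37.5)  cross = 17.5·37.5 − 11.5·32 = 288.2500; (r_i+r_j)·cross = 29·288.2500 = 8359.2500
edge 4: (11.5,37.5)→(6.5,28)  cross = 11.5·28 − 6.5·37.5 = 78.2500; (r_i+r_j)·cross = 18·78.2500 = 1408.5000
edge 5: (6.5,28)→(2,19)  cross = 6.5·19 − 2·28 = 67.5000; (r_i+r_j)·cross = 8.5·67.5000 = 573.7500
edge 6: (2,19)→(2,8)  cross = 2·8 − 2·19 = -22.0000; (r_i+r_j)·cross = 4·-22.0000 = -88.0000
Σcross = 726.0000 → A = |Σcross|/2 = 363.0000 mm²
Σ(r_i+r_j)·cross = 23966.5000 → first moment M = |Σ|/6 = 3994.4167
R_c = M/A = 3994.4167/363.0000 = 11.0039 mm
θ = 140° = 2.443461 rad
V = θ·R_c·A = 2.443461·11.0039·363.0000 = 9760.201 mm³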